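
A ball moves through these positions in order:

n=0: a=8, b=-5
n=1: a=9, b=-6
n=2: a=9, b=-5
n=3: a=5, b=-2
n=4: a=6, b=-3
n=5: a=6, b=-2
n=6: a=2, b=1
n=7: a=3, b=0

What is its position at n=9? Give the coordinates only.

Differencing gives (+1, -1), (+0, +1), (-4, +3), (+1, -1), (+0, +1), (-4, +3), (+1, -1). This is the pattern (+1, -1), (+0, +1), (-4, +3) repeated.
step 8: apply (+0, +1) → a=3, b=1
step 9: apply (-4, +3) → a=-1, b=4

a=-1, b=4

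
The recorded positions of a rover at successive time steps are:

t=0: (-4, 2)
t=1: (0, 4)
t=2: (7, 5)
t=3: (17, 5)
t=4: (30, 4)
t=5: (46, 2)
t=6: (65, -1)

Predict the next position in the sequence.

First differences are (+4, +2), (+7, +1), (+10, +0), (+13, -1), (+16, -2), (+19, -3); their common second difference is (+3, -1) (constant acceleration).
step 7: (65, -1) + (+22, -4) → (87, -5)

(87, -5)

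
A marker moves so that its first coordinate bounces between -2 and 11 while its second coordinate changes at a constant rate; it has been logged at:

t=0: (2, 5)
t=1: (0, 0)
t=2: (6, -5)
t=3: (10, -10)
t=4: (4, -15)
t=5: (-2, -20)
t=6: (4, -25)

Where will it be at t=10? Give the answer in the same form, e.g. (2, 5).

(2, -45)

The first coordinate reflects between -2 and 11, moving 6 per step.
  step 7: 4 → 10
  step 8: 10 → 6
  step 9: 6 → 0
  step 10: 0 → 2
The second coordinate changes by -5 each step: at step 10 it is -45.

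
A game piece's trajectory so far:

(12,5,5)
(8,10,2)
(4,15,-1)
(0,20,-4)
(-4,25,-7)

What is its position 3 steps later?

(-16,40,-16)

Each step adds (-4,+5,-3) to the position.
step 5: (-4,25,-7) + (-4,+5,-3) → (-8,30,-10)
step 6: (-8,30,-10) + (-4,+5,-3) → (-12,35,-13)
step 7: (-12,35,-13) + (-4,+5,-3) → (-16,40,-16)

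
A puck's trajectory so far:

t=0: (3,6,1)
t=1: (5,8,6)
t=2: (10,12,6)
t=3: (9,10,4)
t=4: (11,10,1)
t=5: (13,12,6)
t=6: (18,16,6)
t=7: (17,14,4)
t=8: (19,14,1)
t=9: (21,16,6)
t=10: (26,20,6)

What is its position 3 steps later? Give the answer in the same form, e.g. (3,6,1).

Differencing gives (+2,+2,+5), (+5,+4,+0), (-1,-2,-2), (+2,+0,-3), (+2,+2,+5), (+5,+4,+0), (-1,-2,-2), (+2,+0,-3), (+2,+2,+5), (+5,+4,+0). This is the pattern (+2,+2,+5), (+5,+4,+0), (-1,-2,-2), (+2,+0,-3) repeated.
step 11: apply (-1,-2,-2) → (25,18,4)
step 12: apply (+2,+0,-3) → (27,18,1)
step 13: apply (+2,+2,+5) → (29,20,6)

(29,20,6)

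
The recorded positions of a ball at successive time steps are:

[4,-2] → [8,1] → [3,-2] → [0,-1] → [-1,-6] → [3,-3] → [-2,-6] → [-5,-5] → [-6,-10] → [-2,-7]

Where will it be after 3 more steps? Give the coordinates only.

[-11,-14]

Differencing gives [+4,+3], [-5,-3], [-3,+1], [-1,-5], [+4,+3], [-5,-3], [-3,+1], [-1,-5], [+4,+3]. This is the pattern [+4,+3], [-5,-3], [-3,+1], [-1,-5] repeated.
step 10: apply [-5,-3] → [-7,-10]
step 11: apply [-3,+1] → [-10,-9]
step 12: apply [-1,-5] → [-11,-14]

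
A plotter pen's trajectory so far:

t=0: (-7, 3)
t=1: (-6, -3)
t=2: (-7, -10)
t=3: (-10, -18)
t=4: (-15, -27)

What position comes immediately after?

(-22, -37)

Successive displacements: (+1, -6), (-1, -7), (-3, -8), (-5, -9) — each changes by (-2, -1).
step 5: (-15, -27) + (-7, -10) → (-22, -37)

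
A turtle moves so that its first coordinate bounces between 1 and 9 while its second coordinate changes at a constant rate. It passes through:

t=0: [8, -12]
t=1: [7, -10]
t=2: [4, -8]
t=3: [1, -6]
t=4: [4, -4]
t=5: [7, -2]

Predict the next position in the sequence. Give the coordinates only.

[8, 0]

The first coordinate travels 3 per step and bounces off the walls at 1 and 9.
  step 6: 7 → 8
The second coordinate changes by +2 each step: at step 6 it is 0.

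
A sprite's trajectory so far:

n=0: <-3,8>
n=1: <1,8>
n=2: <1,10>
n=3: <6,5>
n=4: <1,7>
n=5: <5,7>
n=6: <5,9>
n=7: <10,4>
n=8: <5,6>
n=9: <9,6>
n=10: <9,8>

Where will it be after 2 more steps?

Differencing gives <+4,+0>, <+0,+2>, <+5,-5>, <-5,+2>, <+4,+0>, <+0,+2>, <+5,-5>, <-5,+2>, <+4,+0>, <+0,+2>. This is the pattern <+4,+0>, <+0,+2>, <+5,-5>, <-5,+2> repeated.
step 11: apply <+5,-5> → <14,3>
step 12: apply <-5,+2> → <9,5>

<9,5>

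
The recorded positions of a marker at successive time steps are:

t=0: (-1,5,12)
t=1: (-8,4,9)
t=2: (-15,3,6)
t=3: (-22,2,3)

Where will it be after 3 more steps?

(-43,-1,-6)

The position changes by (-7,-1,-3) every step.
step 4: (-22,2,3) + (-7,-1,-3) → (-29,1,0)
step 5: (-29,1,0) + (-7,-1,-3) → (-36,0,-3)
step 6: (-36,0,-3) + (-7,-1,-3) → (-43,-1,-6)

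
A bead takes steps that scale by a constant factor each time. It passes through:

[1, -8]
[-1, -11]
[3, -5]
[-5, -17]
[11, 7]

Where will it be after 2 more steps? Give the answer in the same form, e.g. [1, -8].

[43, 55]

The jumps are [-2, -3], [+4, +6], [-8, -12], [+16, +24] — a geometric progression with ratio -2.
step 5: [11, 7] + [-32, -48] → [-21, -41]
step 6: [-21, -41] + [+64, +96] → [43, 55]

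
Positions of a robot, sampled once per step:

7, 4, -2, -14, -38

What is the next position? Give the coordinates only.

Consecutive displacements -3, -6, -12, -24 scale by a factor of 2 each step.
step 5: -38 − 48 → -86

-86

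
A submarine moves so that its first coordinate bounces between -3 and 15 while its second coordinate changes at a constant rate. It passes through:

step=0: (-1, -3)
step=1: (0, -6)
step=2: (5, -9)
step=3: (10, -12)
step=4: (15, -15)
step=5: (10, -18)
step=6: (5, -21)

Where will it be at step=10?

The first coordinate travels 5 per step and bounces off the walls at -3 and 15.
  step 7: 5 → 0
  step 8: 0 → -1
  step 9: -1 → 4
  step 10: 4 → 9
The second coordinate changes by -3 each step: at step 10 it is -33.

(9, -33)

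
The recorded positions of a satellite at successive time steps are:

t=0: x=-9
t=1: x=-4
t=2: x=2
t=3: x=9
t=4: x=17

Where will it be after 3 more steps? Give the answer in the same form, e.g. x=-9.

Taking differences between consecutive positions: +5, +6, +7, +8. These grow by +1 each step.
step 5: 17 + 9 → x=26
step 6: 26 + 10 → x=36
step 7: 36 + 11 → x=47

x=47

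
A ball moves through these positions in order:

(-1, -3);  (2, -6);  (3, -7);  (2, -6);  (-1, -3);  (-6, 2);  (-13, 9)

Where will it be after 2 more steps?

First differences are (+3, -3), (+1, -1), (-1, +1), (-3, +3), (-5, +5), (-7, +7); their common second difference is (-2, +2) (constant acceleration).
step 7: (-13, 9) + (-9, +9) → (-22, 18)
step 8: (-22, 18) + (-11, +11) → (-33, 29)

(-33, 29)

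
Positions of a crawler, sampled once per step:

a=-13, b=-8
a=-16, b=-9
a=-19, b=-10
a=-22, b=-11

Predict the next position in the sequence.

The position changes by (-3, -1) every step.
step 4: a=-22, b=-11 + (-3, -1) → a=-25, b=-12

a=-25, b=-12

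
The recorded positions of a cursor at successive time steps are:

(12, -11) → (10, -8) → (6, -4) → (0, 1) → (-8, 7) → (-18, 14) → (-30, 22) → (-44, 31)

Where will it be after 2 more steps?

Taking differences between consecutive positions: (-2, +3), (-4, +4), (-6, +5), (-8, +6), (-10, +7), (-12, +8), (-14, +9). These grow by (-2, +1) each step.
step 8: (-44, 31) + (-16, +10) → (-60, 41)
step 9: (-60, 41) + (-18, +11) → (-78, 52)

(-78, 52)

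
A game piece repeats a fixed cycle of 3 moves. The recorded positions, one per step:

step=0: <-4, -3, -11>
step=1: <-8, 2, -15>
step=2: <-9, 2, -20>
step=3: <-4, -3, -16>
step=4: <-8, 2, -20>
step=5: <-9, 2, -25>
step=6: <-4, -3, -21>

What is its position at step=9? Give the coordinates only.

Differencing gives <-4, +5, -4>, <-1, +0, -5>, <+5, -5, +4>, <-4, +5, -4>, <-1, +0, -5>, <+5, -5, +4>. This is the pattern <-4, +5, -4>, <-1, +0, -5>, <+5, -5, +4> repeated.
step 7: apply <-4, +5, -4> → <-8, 2, -25>
step 8: apply <-1, +0, -5> → <-9, 2, -30>
step 9: apply <+5, -5, +4> → <-4, -3, -26>

<-4, -3, -26>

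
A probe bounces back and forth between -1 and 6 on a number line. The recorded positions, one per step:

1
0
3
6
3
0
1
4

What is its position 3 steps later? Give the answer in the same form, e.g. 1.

The value travels 3 per step and bounces off the walls at -1 and 6.
  step 8: 4 → 5
  step 9: 5 → 2
  step 10: 2 → -1

-1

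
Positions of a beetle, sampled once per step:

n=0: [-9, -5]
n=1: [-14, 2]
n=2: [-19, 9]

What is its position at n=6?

[-39, 37]

The position changes by [-5, +7] every step.
step 3: [-19, 9] + [-5, +7] → [-24, 16]
step 4: [-24, 16] + [-5, +7] → [-29, 23]
step 5: [-29, 23] + [-5, +7] → [-34, 30]
step 6: [-34, 30] + [-5, +7] → [-39, 37]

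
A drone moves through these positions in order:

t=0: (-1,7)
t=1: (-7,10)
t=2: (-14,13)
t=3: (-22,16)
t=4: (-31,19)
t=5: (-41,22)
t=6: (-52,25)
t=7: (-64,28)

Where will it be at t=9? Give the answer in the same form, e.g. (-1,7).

(-91,34)

Taking differences between consecutive positions: (-6,+3), (-7,+3), (-8,+3), (-9,+3), (-10,+3), (-11,+3), (-12,+3). These grow by (-1,+0) each step.
step 8: (-64,28) + (-13,+3) → (-77,31)
step 9: (-77,31) + (-14,+3) → (-91,34)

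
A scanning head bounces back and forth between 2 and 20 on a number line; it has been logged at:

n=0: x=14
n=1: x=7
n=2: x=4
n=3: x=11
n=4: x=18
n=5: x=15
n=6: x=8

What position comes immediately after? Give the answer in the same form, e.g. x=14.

The value travels 7 per step and bounces off the walls at 2 and 20.
  step 7: 8 → 3

x=3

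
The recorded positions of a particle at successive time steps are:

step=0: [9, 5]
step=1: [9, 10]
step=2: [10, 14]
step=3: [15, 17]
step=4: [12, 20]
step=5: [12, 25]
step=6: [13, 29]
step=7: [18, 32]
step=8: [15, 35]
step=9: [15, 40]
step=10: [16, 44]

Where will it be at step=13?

Step-to-step displacements: [+0, +5], [+1, +4], [+5, +3], [-3, +3], [+0, +5], [+1, +4], [+5, +3], [-3, +3], [+0, +5], [+1, +4] — a repeating cycle of length 4.
step 11: apply [+5, +3] → [21, 47]
step 12: apply [-3, +3] → [18, 50]
step 13: apply [+0, +5] → [18, 55]

[18, 55]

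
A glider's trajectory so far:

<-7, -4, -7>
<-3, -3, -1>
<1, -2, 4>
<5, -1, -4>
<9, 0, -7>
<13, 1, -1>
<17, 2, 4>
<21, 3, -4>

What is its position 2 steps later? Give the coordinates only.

First: linear, +4 per step → 29 at step 9.
Second: linear, +1 per step → 5 at step 9.
Third: cycles through -7, -1, 4, -4 every 4 steps. Step 9 lands at position 1 of the cycle → -1.

<29, 5, -1>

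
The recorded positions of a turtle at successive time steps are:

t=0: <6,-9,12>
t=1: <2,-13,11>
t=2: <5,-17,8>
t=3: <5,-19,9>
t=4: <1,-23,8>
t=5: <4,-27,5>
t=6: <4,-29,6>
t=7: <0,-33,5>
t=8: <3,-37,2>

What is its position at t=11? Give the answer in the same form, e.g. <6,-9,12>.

<2,-47,-1>

The moves between consecutive positions are <-4,-4,-1>, <+3,-4,-3>, <+0,-2,+1>, <-4,-4,-1>, <+3,-4,-3>, <+0,-2,+1>, <-4,-4,-1>, <+3,-4,-3>; they repeat the 3-cycle [<-4,-4,-1>, <+3,-4,-3>, <+0,-2,+1>].
step 9: apply <+0,-2,+1> → <3,-39,3>
step 10: apply <-4,-4,-1> → <-1,-43,2>
step 11: apply <+3,-4,-3> → <2,-47,-1>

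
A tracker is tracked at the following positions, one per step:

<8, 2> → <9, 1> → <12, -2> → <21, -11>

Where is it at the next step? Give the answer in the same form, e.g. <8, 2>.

Consecutive displacements <+1, -1>, <+3, -3>, <+9, -9> scale by a factor of 3 each step.
step 4: <21, -11> + <+27, -27> → <48, -38>

<48, -38>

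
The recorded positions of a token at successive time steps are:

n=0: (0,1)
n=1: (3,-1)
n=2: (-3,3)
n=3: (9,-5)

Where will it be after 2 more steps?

Step-to-step displacements: (+3,-2), (-6,+4), (+12,-8); each is -2× the previous.
step 4: (9,-5) + (-24,+16) → (-15,11)
step 5: (-15,11) + (+48,-32) → (33,-21)

(33,-21)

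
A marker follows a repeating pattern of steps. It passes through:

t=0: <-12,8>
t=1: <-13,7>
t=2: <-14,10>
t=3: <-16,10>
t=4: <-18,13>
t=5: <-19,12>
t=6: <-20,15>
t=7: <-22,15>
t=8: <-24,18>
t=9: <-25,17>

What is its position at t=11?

<-28,20>

The moves between consecutive positions are <-1,-1>, <-1,+3>, <-2,+0>, <-2,+3>, <-1,-1>, <-1,+3>, <-2,+0>, <-2,+3>, <-1,-1>; they repeat the 4-cycle [<-1,-1>, <-1,+3>, <-2,+0>, <-2,+3>].
step 10: apply <-1,+3> → <-26,20>
step 11: apply <-2,+0> → <-28,20>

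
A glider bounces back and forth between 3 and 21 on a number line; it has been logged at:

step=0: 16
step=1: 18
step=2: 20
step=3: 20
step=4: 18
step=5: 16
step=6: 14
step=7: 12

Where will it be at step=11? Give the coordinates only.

4

The value travels 2 per step and bounces off the walls at 3 and 21.
  step 8: 12 → 10
  step 9: 10 → 8
  step 10: 8 → 6
  step 11: 6 → 4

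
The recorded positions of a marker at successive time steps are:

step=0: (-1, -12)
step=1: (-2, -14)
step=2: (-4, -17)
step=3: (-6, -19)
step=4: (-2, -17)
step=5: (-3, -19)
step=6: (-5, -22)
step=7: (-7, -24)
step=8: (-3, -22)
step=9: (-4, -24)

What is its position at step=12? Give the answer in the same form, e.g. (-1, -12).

(-4, -27)

Step-to-step displacements: (-1, -2), (-2, -3), (-2, -2), (+4, +2), (-1, -2), (-2, -3), (-2, -2), (+4, +2), (-1, -2) — a repeating cycle of length 4.
step 10: apply (-2, -3) → (-6, -27)
step 11: apply (-2, -2) → (-8, -29)
step 12: apply (+4, +2) → (-4, -27)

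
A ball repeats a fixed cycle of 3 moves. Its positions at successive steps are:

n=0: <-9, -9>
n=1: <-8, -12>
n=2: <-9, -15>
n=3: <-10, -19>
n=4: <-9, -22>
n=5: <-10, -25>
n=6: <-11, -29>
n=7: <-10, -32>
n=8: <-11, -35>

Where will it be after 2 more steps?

<-11, -42>

Differencing gives <+1, -3>, <-1, -3>, <-1, -4>, <+1, -3>, <-1, -3>, <-1, -4>, <+1, -3>, <-1, -3>. This is the pattern <+1, -3>, <-1, -3>, <-1, -4> repeated.
step 9: apply <-1, -4> → <-12, -39>
step 10: apply <+1, -3> → <-11, -42>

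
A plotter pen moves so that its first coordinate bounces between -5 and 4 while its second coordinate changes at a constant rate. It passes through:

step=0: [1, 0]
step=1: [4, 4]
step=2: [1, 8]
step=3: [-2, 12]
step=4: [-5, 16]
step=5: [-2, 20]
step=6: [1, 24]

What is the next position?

[4, 28]

The first coordinate reflects between -5 and 4, moving 3 per step.
  step 7: 1 → 4
The second coordinate changes by +4 each step: at step 7 it is 28.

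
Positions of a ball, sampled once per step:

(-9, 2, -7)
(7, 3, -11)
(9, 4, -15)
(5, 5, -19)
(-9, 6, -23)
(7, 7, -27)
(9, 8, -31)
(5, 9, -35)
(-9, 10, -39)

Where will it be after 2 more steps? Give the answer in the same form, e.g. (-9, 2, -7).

The first coordinate repeats the cycle [-9, 7, 9, 5] with period 4; step 10 mod 4 = 2, giving 9.
The second coordinate changes by +1 each step, so at step 10 it is 2 + 10·(1) = 12.
The third coordinate changes by -4 each step, so at step 10 it is -7 + 10·(-4) = -47.

(9, 12, -47)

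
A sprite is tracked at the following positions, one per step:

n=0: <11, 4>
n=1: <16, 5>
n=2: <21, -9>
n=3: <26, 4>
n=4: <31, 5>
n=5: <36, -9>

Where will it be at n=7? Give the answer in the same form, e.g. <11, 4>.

First: linear, +5 per step → 46 at step 7.
Second: cycles through 4, 5, -9 every 3 steps. Step 7 lands at position 1 of the cycle → 5.

<46, 5>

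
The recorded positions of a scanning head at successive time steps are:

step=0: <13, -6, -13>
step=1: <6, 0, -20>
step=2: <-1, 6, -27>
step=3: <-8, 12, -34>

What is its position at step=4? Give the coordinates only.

<-15, 18, -41>

Constant displacement of <-7, +6, -7> per step.
step 4: <-8, 12, -34> + <-7, +6, -7> → <-15, 18, -41>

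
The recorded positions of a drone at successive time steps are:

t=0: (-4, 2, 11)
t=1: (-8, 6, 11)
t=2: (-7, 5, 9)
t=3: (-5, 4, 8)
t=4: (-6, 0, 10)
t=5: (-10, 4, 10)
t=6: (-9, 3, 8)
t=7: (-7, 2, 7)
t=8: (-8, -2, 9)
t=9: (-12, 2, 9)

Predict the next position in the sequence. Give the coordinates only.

(-11, 1, 7)

Differencing gives (-4, +4, +0), (+1, -1, -2), (+2, -1, -1), (-1, -4, +2), (-4, +4, +0), (+1, -1, -2), (+2, -1, -1), (-1, -4, +2), (-4, +4, +0). This is the pattern (-4, +4, +0), (+1, -1, -2), (+2, -1, -1), (-1, -4, +2) repeated.
step 10: apply (+1, -1, -2) → (-11, 1, 7)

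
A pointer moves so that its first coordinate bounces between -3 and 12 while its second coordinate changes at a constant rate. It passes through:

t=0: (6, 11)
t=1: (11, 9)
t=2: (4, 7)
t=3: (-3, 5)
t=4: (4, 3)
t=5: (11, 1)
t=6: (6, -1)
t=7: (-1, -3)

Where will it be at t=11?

(1, -11)

The first coordinate travels 7 per step and bounces off the walls at -3 and 12.
  step 8: -1 → 2
  step 9: 2 → 9
  step 10: 9 → 8
  step 11: 8 → 1
The second coordinate changes by -2 each step: at step 11 it is -11.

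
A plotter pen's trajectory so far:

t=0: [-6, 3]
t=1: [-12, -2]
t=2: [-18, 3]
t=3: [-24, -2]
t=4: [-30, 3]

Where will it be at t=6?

[-42, 3]

First: linear, -6 per step → -42 at step 6.
Second: cycles through 3, -2 every 2 steps. Step 6 lands at position 0 of the cycle → 3.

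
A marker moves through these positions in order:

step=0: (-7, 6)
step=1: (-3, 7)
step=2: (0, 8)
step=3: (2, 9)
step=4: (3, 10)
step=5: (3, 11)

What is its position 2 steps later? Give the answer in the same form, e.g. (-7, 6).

(0, 13)

First differences are (+4, +1), (+3, +1), (+2, +1), (+1, +1), (+0, +1); their common second difference is (-1, +0) (constant acceleration).
step 6: (3, 11) + (-1, +1) → (2, 12)
step 7: (2, 12) + (-2, +1) → (0, 13)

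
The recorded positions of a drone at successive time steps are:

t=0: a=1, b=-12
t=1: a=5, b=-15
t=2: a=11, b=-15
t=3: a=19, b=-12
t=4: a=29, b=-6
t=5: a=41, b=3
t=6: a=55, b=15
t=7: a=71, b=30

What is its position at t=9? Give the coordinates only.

a=109, b=69

Taking differences between consecutive positions: (+4, -3), (+6, +0), (+8, +3), (+10, +6), (+12, +9), (+14, +12), (+16, +15). These grow by (+2, +3) each step.
step 8: a=71, b=30 + (+18, +18) → a=89, b=48
step 9: a=89, b=48 + (+20, +21) → a=109, b=69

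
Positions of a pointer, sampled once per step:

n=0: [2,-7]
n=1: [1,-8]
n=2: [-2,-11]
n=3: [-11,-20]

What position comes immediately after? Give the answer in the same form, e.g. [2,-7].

[-38,-47]

The jumps are [-1,-1], [-3,-3], [-9,-9] — a geometric progression with ratio 3.
step 4: [-11,-20] + [-27,-27] → [-38,-47]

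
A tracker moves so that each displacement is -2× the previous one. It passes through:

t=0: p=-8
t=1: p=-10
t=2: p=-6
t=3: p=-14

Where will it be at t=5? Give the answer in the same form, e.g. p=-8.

p=-30

Consecutive displacements -2, +4, -8 scale by a factor of -2 each step.
step 4: -14 + 16 → p=2
step 5: 2 − 32 → p=-30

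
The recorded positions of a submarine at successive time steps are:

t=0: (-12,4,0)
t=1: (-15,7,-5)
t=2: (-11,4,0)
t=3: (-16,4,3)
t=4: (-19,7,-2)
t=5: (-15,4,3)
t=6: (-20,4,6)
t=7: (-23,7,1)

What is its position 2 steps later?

Differencing gives (-3,+3,-5), (+4,-3,+5), (-5,+0,+3), (-3,+3,-5), (+4,-3,+5), (-5,+0,+3), (-3,+3,-5). This is the pattern (-3,+3,-5), (+4,-3,+5), (-5,+0,+3) repeated.
step 8: apply (+4,-3,+5) → (-19,4,6)
step 9: apply (-5,+0,+3) → (-24,4,9)

(-24,4,9)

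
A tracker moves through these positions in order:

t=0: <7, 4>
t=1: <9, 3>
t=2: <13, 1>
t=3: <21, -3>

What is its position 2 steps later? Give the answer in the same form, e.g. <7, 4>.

<69, -27>

The jumps are <+2, -1>, <+4, -2>, <+8, -4> — a geometric progression with ratio 2.
step 4: <21, -3> + <+16, -8> → <37, -11>
step 5: <37, -11> + <+32, -16> → <69, -27>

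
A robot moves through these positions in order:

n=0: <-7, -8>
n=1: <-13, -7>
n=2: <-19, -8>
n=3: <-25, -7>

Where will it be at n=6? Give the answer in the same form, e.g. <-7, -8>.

<-43, -8>

First: linear, -6 per step → -43 at step 6.
Second: cycles through -8, -7 every 2 steps. Step 6 lands at position 0 of the cycle → -8.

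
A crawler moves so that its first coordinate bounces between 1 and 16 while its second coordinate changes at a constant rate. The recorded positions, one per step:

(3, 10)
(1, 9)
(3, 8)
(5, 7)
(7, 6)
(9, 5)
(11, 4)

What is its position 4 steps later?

The first coordinate reflects between 1 and 16, moving 2 per step.
  step 7: 11 → 13
  step 8: 13 → 15
  step 9: 15 → 15
  step 10: 15 → 13
The second coordinate changes by -1 each step: at step 10 it is 0.

(13, 0)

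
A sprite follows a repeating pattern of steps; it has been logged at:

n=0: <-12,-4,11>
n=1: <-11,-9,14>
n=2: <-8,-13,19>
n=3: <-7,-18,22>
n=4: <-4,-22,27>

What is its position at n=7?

Differencing gives <+1,-5,+3>, <+3,-4,+5>, <+1,-5,+3>, <+3,-4,+5>. This is the pattern <+1,-5,+3>, <+3,-4,+5> repeated.
step 5: apply <+1,-5,+3> → <-3,-27,30>
step 6: apply <+3,-4,+5> → <0,-31,35>
step 7: apply <+1,-5,+3> → <1,-36,38>

<1,-36,38>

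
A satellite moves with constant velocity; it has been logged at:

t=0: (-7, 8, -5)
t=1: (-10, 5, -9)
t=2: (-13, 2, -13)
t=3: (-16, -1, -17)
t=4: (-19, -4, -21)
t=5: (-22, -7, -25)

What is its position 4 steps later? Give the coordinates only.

(-34, -19, -41)

Each step adds (-3, -3, -4) to the position.
step 6: (-22, -7, -25) + (-3, -3, -4) → (-25, -10, -29)
step 7: (-25, -10, -29) + (-3, -3, -4) → (-28, -13, -33)
step 8: (-28, -13, -33) + (-3, -3, -4) → (-31, -16, -37)
step 9: (-31, -16, -37) + (-3, -3, -4) → (-34, -19, -41)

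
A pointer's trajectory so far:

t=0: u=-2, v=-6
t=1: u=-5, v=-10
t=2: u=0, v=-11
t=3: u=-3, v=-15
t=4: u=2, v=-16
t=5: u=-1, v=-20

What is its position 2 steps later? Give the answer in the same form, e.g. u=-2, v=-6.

u=1, v=-25

Differencing gives (-3,-4), (+5,-1), (-3,-4), (+5,-1), (-3,-4). This is the pattern (-3,-4), (+5,-1) repeated.
step 6: apply (+5,-1) → u=4, v=-21
step 7: apply (-3,-4) → u=1, v=-25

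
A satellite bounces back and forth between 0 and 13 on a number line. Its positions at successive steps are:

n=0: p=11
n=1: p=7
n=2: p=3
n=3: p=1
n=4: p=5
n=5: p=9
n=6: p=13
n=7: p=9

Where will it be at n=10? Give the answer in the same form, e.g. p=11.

The value reflects between 0 and 13, moving 4 per step.
  step 8: 9 → 5
  step 9: 5 → 1
  step 10: 1 → 3

p=3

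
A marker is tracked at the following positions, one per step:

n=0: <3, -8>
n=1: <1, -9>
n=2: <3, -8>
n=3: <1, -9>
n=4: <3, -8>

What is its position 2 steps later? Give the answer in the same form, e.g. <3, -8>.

<3, -8>

Consecutive displacements <-2, -1>, <+2, +1>, <-2, -1>, <+2, +1> scale by a factor of -1 each step.
step 5: <3, -8> + <-2, -1> → <1, -9>
step 6: <1, -9> + <+2, +1> → <3, -8>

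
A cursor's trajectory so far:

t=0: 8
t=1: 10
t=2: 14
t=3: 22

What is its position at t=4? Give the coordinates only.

Step-to-step displacements: +2, +4, +8; each is 2× the previous.
step 4: 22 + 16 → 38

38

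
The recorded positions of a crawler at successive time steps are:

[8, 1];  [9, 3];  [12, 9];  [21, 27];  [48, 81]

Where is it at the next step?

The jumps are [+1, +2], [+3, +6], [+9, +18], [+27, +54] — a geometric progression with ratio 3.
step 5: [48, 81] + [+81, +162] → [129, 243]

[129, 243]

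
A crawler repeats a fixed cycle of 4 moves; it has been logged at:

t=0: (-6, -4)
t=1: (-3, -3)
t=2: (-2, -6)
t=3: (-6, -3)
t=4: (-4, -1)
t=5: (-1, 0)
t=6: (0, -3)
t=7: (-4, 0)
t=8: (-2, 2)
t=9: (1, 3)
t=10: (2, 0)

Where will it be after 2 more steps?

(0, 5)

The moves between consecutive positions are (+3, +1), (+1, -3), (-4, +3), (+2, +2), (+3, +1), (+1, -3), (-4, +3), (+2, +2), (+3, +1), (+1, -3); they repeat the 4-cycle [(+3, +1), (+1, -3), (-4, +3), (+2, +2)].
step 11: apply (-4, +3) → (-2, 3)
step 12: apply (+2, +2) → (0, 5)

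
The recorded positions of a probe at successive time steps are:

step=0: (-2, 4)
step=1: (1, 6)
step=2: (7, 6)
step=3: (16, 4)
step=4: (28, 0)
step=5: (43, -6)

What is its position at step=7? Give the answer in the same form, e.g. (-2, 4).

(82, -24)

First differences are (+3, +2), (+6, +0), (+9, -2), (+12, -4), (+15, -6); their common second difference is (+3, -2) (constant acceleration).
step 6: (43, -6) + (+18, -8) → (61, -14)
step 7: (61, -14) + (+21, -10) → (82, -24)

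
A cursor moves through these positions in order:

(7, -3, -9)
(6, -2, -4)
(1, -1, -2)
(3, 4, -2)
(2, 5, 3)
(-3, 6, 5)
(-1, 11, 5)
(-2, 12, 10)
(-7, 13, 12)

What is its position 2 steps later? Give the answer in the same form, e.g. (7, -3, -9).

Differencing gives (-1, +1, +5), (-5, +1, +2), (+2, +5, +0), (-1, +1, +5), (-5, +1, +2), (+2, +5, +0), (-1, +1, +5), (-5, +1, +2). This is the pattern (-1, +1, +5), (-5, +1, +2), (+2, +5, +0) repeated.
step 9: apply (+2, +5, +0) → (-5, 18, 12)
step 10: apply (-1, +1, +5) → (-6, 19, 17)

(-6, 19, 17)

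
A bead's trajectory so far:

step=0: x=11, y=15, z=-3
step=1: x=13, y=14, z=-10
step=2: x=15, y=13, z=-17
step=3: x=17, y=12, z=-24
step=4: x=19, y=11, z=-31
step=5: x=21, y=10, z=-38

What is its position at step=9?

x=29, y=6, z=-66

Each step adds (+2, -1, -7) to the position.
step 6: x=21, y=10, z=-38 + (+2, -1, -7) → x=23, y=9, z=-45
step 7: x=23, y=9, z=-45 + (+2, -1, -7) → x=25, y=8, z=-52
step 8: x=25, y=8, z=-52 + (+2, -1, -7) → x=27, y=7, z=-59
step 9: x=27, y=7, z=-59 + (+2, -1, -7) → x=29, y=6, z=-66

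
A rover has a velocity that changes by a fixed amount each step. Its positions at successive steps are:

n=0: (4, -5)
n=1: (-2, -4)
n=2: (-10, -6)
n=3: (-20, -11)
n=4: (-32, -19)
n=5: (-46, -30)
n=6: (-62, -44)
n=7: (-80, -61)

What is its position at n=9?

(-122, -104)

First differences are (-6, +1), (-8, -2), (-10, -5), (-12, -8), (-14, -11), (-16, -14), (-18, -17); their common second difference is (-2, -3) (constant acceleration).
step 8: (-80, -61) + (-20, -20) → (-100, -81)
step 9: (-100, -81) + (-22, -23) → (-122, -104)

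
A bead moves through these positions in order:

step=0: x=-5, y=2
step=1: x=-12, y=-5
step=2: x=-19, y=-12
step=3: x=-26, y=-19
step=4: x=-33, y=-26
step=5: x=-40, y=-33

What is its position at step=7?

The position changes by (-7, -7) every step.
step 6: x=-40, y=-33 + (-7, -7) → x=-47, y=-40
step 7: x=-47, y=-40 + (-7, -7) → x=-54, y=-47

x=-54, y=-47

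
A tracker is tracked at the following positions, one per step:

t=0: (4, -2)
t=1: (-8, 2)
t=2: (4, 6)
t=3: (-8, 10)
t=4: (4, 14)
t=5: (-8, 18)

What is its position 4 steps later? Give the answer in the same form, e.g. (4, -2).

The first coordinate repeats the cycle [4, -8] with period 2; step 9 mod 2 = 1, giving -8.
The second coordinate changes by +4 each step, so at step 9 it is -2 + 9·(4) = 34.

(-8, 34)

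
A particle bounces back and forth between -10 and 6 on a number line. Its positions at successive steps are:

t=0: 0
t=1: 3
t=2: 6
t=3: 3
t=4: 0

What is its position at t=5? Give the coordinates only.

The value travels 3 per step and bounces off the walls at -10 and 6.
  step 5: 0 → -3

-3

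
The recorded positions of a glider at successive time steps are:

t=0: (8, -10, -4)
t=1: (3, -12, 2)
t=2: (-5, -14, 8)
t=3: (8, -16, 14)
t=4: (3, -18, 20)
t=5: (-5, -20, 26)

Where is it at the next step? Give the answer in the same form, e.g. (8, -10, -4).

(8, -22, 32)

First: cycles through 8, 3, -5 every 3 steps. Step 6 lands at position 0 of the cycle → 8.
Second: linear, -2 per step → -22 at step 6.
Third: linear, +6 per step → 32 at step 6.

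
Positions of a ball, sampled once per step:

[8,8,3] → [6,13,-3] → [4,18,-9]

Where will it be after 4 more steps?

Each step adds [-2,+5,-6] to the position.
step 3: [4,18,-9] + [-2,+5,-6] → [2,23,-15]
step 4: [2,23,-15] + [-2,+5,-6] → [0,28,-21]
step 5: [0,28,-21] + [-2,+5,-6] → [-2,33,-27]
step 6: [-2,33,-27] + [-2,+5,-6] → [-4,38,-33]

[-4,38,-33]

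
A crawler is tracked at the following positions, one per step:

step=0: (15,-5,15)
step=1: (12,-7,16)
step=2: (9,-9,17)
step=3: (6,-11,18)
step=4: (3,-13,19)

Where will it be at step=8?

Constant displacement of (-3,-2,+1) per step.
step 5: (3,-13,19) + (-3,-2,+1) → (0,-15,20)
step 6: (0,-15,20) + (-3,-2,+1) → (-3,-17,21)
step 7: (-3,-17,21) + (-3,-2,+1) → (-6,-19,22)
step 8: (-6,-19,22) + (-3,-2,+1) → (-9,-21,23)

(-9,-21,23)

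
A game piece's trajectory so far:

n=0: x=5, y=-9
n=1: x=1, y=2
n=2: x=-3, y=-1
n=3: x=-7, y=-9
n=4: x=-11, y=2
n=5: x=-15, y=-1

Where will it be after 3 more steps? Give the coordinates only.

The x coordinate changes by -4 each step, so at step 8 it is 5 + 8·(-4) = -27.
The y coordinate repeats the cycle [-9, 2, -1] with period 3; step 8 mod 3 = 2, giving -1.

x=-27, y=-1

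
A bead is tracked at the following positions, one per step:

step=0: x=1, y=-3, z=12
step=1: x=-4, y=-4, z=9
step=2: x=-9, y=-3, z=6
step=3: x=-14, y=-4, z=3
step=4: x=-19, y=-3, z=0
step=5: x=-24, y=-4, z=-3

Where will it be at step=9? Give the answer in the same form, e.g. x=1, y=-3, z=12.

The x coordinate changes by -5 each step, so at step 9 it is 1 + 9·(-5) = -44.
The y coordinate repeats the cycle [-3, -4] with period 2; step 9 mod 2 = 1, giving -4.
The z coordinate changes by -3 each step, so at step 9 it is 12 + 9·(-3) = -15.

x=-44, y=-4, z=-15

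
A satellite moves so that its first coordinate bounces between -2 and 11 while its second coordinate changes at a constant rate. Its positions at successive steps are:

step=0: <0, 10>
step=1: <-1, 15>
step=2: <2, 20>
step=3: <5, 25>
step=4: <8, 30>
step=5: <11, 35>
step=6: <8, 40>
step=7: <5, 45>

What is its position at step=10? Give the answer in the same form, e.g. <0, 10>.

<0, 60>

The first coordinate travels 3 per step and bounces off the walls at -2 and 11.
  step 8: 5 → 2
  step 9: 2 → -1
  step 10: -1 → 0
The second coordinate changes by +5 each step: at step 10 it is 60.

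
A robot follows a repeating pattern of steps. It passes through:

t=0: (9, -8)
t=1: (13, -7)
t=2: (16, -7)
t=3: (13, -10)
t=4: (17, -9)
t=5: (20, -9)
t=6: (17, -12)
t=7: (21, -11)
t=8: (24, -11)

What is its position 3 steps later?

Step-to-step displacements: (+4, +1), (+3, +0), (-3, -3), (+4, +1), (+3, +0), (-3, -3), (+4, +1), (+3, +0) — a repeating cycle of length 3.
step 9: apply (-3, -3) → (21, -14)
step 10: apply (+4, +1) → (25, -13)
step 11: apply (+3, +0) → (28, -13)

(28, -13)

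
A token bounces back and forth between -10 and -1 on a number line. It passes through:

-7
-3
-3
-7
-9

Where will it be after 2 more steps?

-1

The value reflects between -10 and -1, moving 4 per step.
  step 5: -9 → -5
  step 6: -5 → -1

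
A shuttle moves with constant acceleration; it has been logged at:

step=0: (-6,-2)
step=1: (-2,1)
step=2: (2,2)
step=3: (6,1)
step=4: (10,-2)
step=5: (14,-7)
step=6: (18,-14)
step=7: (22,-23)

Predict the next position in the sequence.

Taking differences between consecutive positions: (+4,+3), (+4,+1), (+4,-1), (+4,-3), (+4,-5), (+4,-7), (+4,-9). These grow by (+0,-2) each step.
step 8: (22,-23) + (+4,-11) → (26,-34)

(26,-34)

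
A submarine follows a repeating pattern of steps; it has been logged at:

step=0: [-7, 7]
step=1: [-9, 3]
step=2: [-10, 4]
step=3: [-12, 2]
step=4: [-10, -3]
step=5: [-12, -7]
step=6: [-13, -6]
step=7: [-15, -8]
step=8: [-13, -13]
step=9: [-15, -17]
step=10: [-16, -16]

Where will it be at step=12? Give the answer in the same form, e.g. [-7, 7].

Differencing gives [-2, -4], [-1, +1], [-2, -2], [+2, -5], [-2, -4], [-1, +1], [-2, -2], [+2, -5], [-2, -4], [-1, +1]. This is the pattern [-2, -4], [-1, +1], [-2, -2], [+2, -5] repeated.
step 11: apply [-2, -2] → [-18, -18]
step 12: apply [+2, -5] → [-16, -23]

[-16, -23]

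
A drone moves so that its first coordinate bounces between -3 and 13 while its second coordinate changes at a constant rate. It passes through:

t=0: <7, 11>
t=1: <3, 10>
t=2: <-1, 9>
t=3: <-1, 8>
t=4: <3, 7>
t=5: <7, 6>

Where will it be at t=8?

<7, 3>

The first coordinate reflects between -3 and 13, moving 4 per step.
  step 6: 7 → 11
  step 7: 11 → 11
  step 8: 11 → 7
The second coordinate changes by -1 each step: at step 8 it is 3.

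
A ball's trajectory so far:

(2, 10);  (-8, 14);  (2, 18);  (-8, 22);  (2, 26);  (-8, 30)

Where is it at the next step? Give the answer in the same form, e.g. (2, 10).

(2, 34)

The first coordinate repeats the cycle [2, -8] with period 2; step 6 mod 2 = 0, giving 2.
The second coordinate changes by +4 each step, so at step 6 it is 10 + 6·(4) = 34.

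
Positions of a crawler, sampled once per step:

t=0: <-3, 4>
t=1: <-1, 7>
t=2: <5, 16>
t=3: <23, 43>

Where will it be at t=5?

The jumps are <+2, +3>, <+6, +9>, <+18, +27> — a geometric progression with ratio 3.
step 4: <23, 43> + <+54, +81> → <77, 124>
step 5: <77, 124> + <+162, +243> → <239, 367>

<239, 367>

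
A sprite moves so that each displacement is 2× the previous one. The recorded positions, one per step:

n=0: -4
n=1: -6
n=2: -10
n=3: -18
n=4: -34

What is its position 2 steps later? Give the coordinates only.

Step-to-step displacements: -2, -4, -8, -16; each is 2× the previous.
step 5: -34 − 32 → -66
step 6: -66 − 64 → -130

-130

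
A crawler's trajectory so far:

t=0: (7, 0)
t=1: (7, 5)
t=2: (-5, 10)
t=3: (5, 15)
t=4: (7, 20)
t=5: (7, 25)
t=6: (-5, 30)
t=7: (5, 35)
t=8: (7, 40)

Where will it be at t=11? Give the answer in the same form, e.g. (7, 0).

(5, 55)

The first coordinate repeats the cycle [7, 7, -5, 5] with period 4; step 11 mod 4 = 3, giving 5.
The second coordinate changes by +5 each step, so at step 11 it is 0 + 11·(5) = 55.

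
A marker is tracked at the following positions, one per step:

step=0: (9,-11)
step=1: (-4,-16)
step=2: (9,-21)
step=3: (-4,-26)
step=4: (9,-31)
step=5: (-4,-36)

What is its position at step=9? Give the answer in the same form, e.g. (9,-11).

First: cycles through 9, -4 every 2 steps. Step 9 lands at position 1 of the cycle → -4.
Second: linear, -5 per step → -56 at step 9.

(-4,-56)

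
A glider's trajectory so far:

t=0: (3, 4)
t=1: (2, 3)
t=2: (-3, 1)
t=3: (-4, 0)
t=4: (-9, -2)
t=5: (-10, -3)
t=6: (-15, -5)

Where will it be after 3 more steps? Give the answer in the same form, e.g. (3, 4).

Step-to-step displacements: (-1, -1), (-5, -2), (-1, -1), (-5, -2), (-1, -1), (-5, -2) — a repeating cycle of length 2.
step 7: apply (-1, -1) → (-16, -6)
step 8: apply (-5, -2) → (-21, -8)
step 9: apply (-1, -1) → (-22, -9)

(-22, -9)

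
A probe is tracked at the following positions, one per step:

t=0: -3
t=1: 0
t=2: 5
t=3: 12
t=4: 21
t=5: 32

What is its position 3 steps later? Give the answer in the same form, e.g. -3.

Successive displacements: +3, +5, +7, +9, +11 — each changes by +2.
step 6: 32 + 13 → 45
step 7: 45 + 15 → 60
step 8: 60 + 17 → 77

77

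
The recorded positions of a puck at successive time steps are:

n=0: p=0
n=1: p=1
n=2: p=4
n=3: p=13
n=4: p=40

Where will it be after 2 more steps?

p=364

Step-to-step displacements: +1, +3, +9, +27; each is 3× the previous.
step 5: 40 + 81 → p=121
step 6: 121 + 243 → p=364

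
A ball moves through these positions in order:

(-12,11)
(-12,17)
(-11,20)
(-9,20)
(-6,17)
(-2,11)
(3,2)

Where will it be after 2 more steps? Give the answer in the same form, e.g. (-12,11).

Taking differences between consecutive positions: (+0,+6), (+1,+3), (+2,+0), (+3,-3), (+4,-6), (+5,-9). These grow by (+1,-3) each step.
step 7: (3,2) + (+6,-12) → (9,-10)
step 8: (9,-10) + (+7,-15) → (16,-25)

(16,-25)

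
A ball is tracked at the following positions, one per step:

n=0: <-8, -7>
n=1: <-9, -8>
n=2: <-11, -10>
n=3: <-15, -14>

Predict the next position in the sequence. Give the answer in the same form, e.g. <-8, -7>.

<-23, -22>

Step-to-step displacements: <-1, -1>, <-2, -2>, <-4, -4>; each is 2× the previous.
step 4: <-15, -14> + <-8, -8> → <-23, -22>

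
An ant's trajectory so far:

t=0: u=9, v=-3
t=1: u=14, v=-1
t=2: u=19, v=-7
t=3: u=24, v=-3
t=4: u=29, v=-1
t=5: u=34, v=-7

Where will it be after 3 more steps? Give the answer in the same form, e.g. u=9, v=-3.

u=49, v=-7

U: linear, +5 per step → 49 at step 8.
V: cycles through -3, -1, -7 every 3 steps. Step 8 lands at position 2 of the cycle → -7.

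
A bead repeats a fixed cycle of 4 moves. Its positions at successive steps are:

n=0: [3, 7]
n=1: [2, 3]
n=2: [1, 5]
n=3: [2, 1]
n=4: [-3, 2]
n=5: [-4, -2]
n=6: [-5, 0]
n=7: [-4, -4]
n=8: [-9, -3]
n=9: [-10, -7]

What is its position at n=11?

Step-to-step displacements: [-1, -4], [-1, +2], [+1, -4], [-5, +1], [-1, -4], [-1, +2], [+1, -4], [-5, +1], [-1, -4] — a repeating cycle of length 4.
step 10: apply [-1, +2] → [-11, -5]
step 11: apply [+1, -4] → [-10, -9]

[-10, -9]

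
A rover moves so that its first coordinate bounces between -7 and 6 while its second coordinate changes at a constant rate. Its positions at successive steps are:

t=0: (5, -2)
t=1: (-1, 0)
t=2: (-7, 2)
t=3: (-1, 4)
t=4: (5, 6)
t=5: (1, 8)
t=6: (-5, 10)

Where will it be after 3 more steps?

The first coordinate reflects between -7 and 6, moving 6 per step.
  step 7: -5 → -3
  step 8: -3 → 3
  step 9: 3 → 3
The second coordinate changes by +2 each step: at step 9 it is 16.

(3, 16)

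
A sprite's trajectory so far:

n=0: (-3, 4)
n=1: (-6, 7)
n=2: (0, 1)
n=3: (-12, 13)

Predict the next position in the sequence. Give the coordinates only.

The jumps are (-3, +3), (+6, -6), (-12, +12) — a geometric progression with ratio -2.
step 4: (-12, 13) + (+24, -24) → (12, -11)

(12, -11)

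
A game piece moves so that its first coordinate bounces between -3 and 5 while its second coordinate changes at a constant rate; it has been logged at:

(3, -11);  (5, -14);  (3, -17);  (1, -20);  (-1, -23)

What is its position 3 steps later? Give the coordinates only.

(1, -32)

The first coordinate reflects between -3 and 5, moving 2 per step.
  step 5: -1 → -3
  step 6: -3 → -1
  step 7: -1 → 1
The second coordinate changes by -3 each step: at step 7 it is -32.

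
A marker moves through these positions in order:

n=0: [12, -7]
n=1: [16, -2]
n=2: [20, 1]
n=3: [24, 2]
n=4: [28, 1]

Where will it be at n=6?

Taking differences between consecutive positions: [+4, +5], [+4, +3], [+4, +1], [+4, -1]. These grow by [+0, -2] each step.
step 5: [28, 1] + [+4, -3] → [32, -2]
step 6: [32, -2] + [+4, -5] → [36, -7]

[36, -7]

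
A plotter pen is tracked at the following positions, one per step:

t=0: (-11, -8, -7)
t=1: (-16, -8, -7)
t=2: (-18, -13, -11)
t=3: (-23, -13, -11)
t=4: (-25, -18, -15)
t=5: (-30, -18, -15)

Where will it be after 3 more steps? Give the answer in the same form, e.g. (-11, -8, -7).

Step-to-step displacements: (-5, +0, +0), (-2, -5, -4), (-5, +0, +0), (-2, -5, -4), (-5, +0, +0) — a repeating cycle of length 2.
step 6: apply (-2, -5, -4) → (-32, -23, -19)
step 7: apply (-5, +0, +0) → (-37, -23, -19)
step 8: apply (-2, -5, -4) → (-39, -28, -23)

(-39, -28, -23)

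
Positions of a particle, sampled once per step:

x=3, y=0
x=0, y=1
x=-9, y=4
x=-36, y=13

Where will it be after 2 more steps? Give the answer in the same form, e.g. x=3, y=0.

x=-360, y=121

The jumps are (-3,+1), (-9,+3), (-27,+9) — a geometric progression with ratio 3.
step 4: x=-36, y=13 + (-81,+27) → x=-117, y=40
step 5: x=-117, y=40 + (-243,+81) → x=-360, y=121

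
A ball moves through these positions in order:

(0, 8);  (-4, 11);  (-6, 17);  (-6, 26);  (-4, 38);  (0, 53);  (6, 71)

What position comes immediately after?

(14, 92)

Taking differences between consecutive positions: (-4, +3), (-2, +6), (+0, +9), (+2, +12), (+4, +15), (+6, +18). These grow by (+2, +3) each step.
step 7: (6, 71) + (+8, +21) → (14, 92)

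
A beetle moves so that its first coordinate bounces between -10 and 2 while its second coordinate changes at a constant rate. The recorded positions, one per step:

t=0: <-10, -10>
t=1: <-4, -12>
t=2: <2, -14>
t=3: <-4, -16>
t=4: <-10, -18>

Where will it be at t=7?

<-4, -24>

The first coordinate reflects between -10 and 2, moving 6 per step.
  step 5: -10 → -4
  step 6: -4 → 2
  step 7: 2 → -4
The second coordinate changes by -2 each step: at step 7 it is -24.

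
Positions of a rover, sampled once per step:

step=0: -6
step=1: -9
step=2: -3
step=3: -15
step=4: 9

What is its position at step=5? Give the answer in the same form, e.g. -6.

-39

Step-to-step displacements: -3, +6, -12, +24; each is -2× the previous.
step 5: 9 − 48 → -39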